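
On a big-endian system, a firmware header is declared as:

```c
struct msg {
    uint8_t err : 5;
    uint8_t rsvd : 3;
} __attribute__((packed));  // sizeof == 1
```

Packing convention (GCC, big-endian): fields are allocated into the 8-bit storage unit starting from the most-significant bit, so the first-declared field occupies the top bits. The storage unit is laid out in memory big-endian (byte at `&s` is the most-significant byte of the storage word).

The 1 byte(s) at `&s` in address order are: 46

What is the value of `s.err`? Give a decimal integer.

[0]=0x46 (big-endian) → word 0x46
err:5 @ bit 3 → (0x46>>3)&0x1f = 0x8  ←
rsvd:3 @ bit 0 → (0x46>>0)&0x7 = 0x6

8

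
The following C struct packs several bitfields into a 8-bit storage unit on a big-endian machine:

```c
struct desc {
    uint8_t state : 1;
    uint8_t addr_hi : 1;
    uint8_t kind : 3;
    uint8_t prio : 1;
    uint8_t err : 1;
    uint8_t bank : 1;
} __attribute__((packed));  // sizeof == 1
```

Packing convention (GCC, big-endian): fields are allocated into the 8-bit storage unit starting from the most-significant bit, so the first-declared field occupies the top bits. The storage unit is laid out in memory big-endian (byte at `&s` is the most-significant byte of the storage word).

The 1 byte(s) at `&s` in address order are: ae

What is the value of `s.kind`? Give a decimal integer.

5

[0]=0xae (big-endian) → word 0xae
state [7+:1] = (word>>7) & 0x1 = 1
addr_hi [6+:1] = (word>>6) & 0x1 = 0
kind [3+:3] = (word>>3) & 0x7 = 5  ←
prio [2+:1] = (word>>2) & 0x1 = 1
err [1+:1] = (word>>1) & 0x1 = 1
bank [0+:1] = (word>>0) & 0x1 = 0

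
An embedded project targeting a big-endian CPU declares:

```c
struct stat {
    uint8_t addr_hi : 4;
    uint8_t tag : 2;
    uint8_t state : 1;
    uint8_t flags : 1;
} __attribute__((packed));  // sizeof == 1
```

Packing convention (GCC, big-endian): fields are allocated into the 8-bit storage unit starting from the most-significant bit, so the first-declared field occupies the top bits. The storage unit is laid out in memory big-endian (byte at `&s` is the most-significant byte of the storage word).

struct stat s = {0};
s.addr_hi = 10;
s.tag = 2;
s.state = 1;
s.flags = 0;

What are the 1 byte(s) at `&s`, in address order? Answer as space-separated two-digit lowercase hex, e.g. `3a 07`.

aa

[4+:4] addr_hi=10 & 0xf = 0xa; word=0xa0
[2+:2] tag=2 & 0x3 = 0x2; word=0xa8
[1+:1] state=1 & 0x1 = 0x1; word=0xaa
[0+:1] flags=0 & 0x1 = 0x0; word=0xaa
word = 0xaa → big-endian bytes:
  [0]=0xaa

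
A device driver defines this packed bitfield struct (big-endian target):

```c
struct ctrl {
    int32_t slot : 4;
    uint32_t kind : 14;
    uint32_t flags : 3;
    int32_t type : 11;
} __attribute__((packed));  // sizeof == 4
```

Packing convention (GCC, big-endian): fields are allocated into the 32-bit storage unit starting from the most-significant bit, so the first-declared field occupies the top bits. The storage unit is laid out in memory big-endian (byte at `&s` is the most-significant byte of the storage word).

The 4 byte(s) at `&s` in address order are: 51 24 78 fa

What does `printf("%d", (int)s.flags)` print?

[0]=0x51 [1]=0x24 [2]=0x78 [3]=0xfa (big-endian) → word 0x512478fa
slot:4 @ bit 28 → (0x512478fa>>28)&0xf = 0x5
kind:14 @ bit 14 → (0x512478fa>>14)&0x3fff = 0x491
flags:3 @ bit 11 → (0x512478fa>>11)&0x7 = 0x7  ←
type:11 @ bit 0 → (0x512478fa>>0)&0x7ff = 0xfa

7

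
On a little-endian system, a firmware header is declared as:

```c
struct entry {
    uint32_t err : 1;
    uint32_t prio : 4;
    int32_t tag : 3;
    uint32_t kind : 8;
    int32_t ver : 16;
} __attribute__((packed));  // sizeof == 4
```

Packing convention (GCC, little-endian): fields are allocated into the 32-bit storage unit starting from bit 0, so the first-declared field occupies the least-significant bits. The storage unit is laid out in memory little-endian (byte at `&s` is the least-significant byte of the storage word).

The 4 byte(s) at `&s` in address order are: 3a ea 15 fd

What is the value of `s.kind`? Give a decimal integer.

234

[0]=0x3a [1]=0xea [2]=0x15 [3]=0xfd (little-endian) → word 0xfd15ea3a
err:1 @ bit 0 → (0xfd15ea3a>>0)&0x1 = 0x0
prio:4 @ bit 1 → (0xfd15ea3a>>1)&0xf = 0xd
tag:3 @ bit 5 → (0xfd15ea3a>>5)&0x7 = 0x1
kind:8 @ bit 8 → (0xfd15ea3a>>8)&0xff = 0xea  ←
ver:16 @ bit 16 → (0xfd15ea3a>>16)&0xffff = 0xfd15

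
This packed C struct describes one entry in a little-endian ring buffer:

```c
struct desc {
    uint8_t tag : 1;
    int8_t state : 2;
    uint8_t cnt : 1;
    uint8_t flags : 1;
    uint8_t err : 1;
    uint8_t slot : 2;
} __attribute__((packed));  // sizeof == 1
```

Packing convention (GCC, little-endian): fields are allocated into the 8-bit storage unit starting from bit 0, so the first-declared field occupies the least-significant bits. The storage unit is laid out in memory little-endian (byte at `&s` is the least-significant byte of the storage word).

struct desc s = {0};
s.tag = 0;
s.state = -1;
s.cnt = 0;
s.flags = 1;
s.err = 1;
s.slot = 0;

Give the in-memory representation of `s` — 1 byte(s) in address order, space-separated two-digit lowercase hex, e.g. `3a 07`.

tag (1b) val=0 bits=0x0 at bit 0: 0x00
state (2b) val=-1 bits=0x3 at bit 1: 0x06
cnt (1b) val=0 bits=0x0 at bit 3: 0x06
flags (1b) val=1 bits=0x1 at bit 4: 0x16
err (1b) val=1 bits=0x1 at bit 5: 0x36
slot (2b) val=0 bits=0x0 at bit 6: 0x36
word = 0x36 → little-endian bytes:
  [0]=0x36

36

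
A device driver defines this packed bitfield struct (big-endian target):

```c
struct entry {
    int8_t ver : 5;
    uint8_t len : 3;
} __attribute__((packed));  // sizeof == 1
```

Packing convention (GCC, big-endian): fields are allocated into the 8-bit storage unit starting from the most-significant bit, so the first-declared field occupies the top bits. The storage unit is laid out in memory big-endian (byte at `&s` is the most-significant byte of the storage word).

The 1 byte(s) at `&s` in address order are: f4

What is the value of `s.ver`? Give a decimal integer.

[0]=0xf4 (big-endian) → word 0xf4
ver:5 @ bit 3 → (0xf4>>3)&0x1f = 0x1e  ←
len:3 @ bit 0 → (0xf4>>0)&0x7 = 0x4
ver signed 5b, MSB=1: 30 - 32 = -2

-2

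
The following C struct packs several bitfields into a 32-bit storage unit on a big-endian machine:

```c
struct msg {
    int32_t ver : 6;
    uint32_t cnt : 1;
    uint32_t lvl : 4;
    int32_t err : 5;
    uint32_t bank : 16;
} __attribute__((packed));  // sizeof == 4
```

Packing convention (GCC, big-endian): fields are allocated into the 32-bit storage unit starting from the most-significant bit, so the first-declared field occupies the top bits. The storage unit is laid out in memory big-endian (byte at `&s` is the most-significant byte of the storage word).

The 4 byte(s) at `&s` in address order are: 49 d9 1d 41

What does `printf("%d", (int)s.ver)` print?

[0]=0x49 [1]=0xd9 [2]=0x1d [3]=0x41 (big-endian) → word 0x49d91d41
ver:6 @ bit 26 → (0x49d91d41>>26)&0x3f = 0x12  ←
cnt:1 @ bit 25 → (0x49d91d41>>25)&0x1 = 0x0
lvl:4 @ bit 21 → (0x49d91d41>>21)&0xf = 0xe
err:5 @ bit 16 → (0x49d91d41>>16)&0x1f = 0x19
bank:16 @ bit 0 → (0x49d91d41>>0)&0xffff = 0x1d41
ver signed 6b, MSB=0: value = 18

18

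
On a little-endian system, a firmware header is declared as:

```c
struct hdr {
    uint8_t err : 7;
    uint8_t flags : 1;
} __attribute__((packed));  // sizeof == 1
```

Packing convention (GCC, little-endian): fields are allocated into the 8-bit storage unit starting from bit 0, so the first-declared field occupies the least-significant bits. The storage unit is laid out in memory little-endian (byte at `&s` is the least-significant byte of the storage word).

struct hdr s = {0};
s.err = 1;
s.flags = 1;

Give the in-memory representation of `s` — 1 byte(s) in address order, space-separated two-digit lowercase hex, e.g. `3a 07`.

err:7 = 1 → 0x1 << 0 → word 0x01
flags:1 = 1 → 0x1 << 7 → word 0x81
word = 0x81 → little-endian bytes:
  [0]=0x81

81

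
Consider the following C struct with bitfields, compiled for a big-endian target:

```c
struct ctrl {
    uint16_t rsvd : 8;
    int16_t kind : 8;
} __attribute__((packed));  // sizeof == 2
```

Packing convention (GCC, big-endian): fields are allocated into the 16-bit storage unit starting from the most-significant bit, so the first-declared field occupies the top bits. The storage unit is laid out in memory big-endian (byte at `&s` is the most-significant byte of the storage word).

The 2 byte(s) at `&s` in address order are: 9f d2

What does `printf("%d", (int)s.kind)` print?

[0]=0x9f [1]=0xd2 (big-endian) → word 0x9fd2
rsvd:8 @ bit 8 → (0x9fd2>>8)&0xff = 0x9f
kind:8 @ bit 0 → (0x9fd2>>0)&0xff = 0xd2  ←
kind signed 8b, MSB=1: 210 - 256 = -46

-46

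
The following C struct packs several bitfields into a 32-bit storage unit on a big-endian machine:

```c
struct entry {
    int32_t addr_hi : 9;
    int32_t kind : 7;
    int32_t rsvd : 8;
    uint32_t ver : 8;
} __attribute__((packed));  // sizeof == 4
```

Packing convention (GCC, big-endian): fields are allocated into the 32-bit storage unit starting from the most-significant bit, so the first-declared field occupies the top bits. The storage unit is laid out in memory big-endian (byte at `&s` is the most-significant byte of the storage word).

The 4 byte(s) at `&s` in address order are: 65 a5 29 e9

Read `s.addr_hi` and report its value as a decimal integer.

203

[0]=0x65 [1]=0xa5 [2]=0x29 [3]=0xe9 (big-endian) → word 0x65a529e9
addr_hi:9 @ bit 23 → (0x65a529e9>>23)&0x1ff = 0xcb  ←
kind:7 @ bit 16 → (0x65a529e9>>16)&0x7f = 0x25
rsvd:8 @ bit 8 → (0x65a529e9>>8)&0xff = 0x29
ver:8 @ bit 0 → (0x65a529e9>>0)&0xff = 0xe9
addr_hi signed 9b, MSB=0: value = 203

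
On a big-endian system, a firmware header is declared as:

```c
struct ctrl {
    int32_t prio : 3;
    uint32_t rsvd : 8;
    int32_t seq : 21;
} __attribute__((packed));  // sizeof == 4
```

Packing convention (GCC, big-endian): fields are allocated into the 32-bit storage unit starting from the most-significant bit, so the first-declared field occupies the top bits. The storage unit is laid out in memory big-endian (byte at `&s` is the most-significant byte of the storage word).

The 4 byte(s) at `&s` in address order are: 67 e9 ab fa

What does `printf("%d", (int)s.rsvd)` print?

[0]=0x67 [1]=0xe9 [2]=0xab [3]=0xfa (big-endian) → word 0x67e9abfa
prio:3 @ bit 29 → (0x67e9abfa>>29)&0x7 = 0x3
rsvd:8 @ bit 21 → (0x67e9abfa>>21)&0xff = 0x3f  ←
seq:21 @ bit 0 → (0x67e9abfa>>0)&0x1fffff = 0x9abfa

63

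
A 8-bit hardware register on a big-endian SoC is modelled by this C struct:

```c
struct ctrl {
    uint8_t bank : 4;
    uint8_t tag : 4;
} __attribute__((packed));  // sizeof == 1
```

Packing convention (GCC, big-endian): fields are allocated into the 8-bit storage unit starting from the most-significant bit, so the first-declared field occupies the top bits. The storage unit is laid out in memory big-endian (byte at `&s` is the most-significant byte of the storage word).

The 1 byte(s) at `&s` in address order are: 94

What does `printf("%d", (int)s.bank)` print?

9

[0]=0x94 (big-endian) → word 0x94
bank [4+:4] = (word>>4) & 0xf = 9  ←
tag [0+:4] = (word>>0) & 0xf = 4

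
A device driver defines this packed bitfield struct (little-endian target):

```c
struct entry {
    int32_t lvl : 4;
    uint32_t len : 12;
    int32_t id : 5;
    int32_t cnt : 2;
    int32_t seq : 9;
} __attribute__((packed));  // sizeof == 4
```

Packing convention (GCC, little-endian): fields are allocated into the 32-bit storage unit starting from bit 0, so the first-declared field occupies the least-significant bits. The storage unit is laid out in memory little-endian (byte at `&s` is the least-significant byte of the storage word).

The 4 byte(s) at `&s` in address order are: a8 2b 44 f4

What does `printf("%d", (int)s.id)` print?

[0]=0xa8 [1]=0x2b [2]=0x44 [3]=0xf4 (little-endian) → word 0xf4442ba8
lvl [0+:4] = (word>>0) & 0xf = 8
len [4+:12] = (word>>4) & 0xfff = 698
id [16+:5] = (word>>16) & 0x1f = 4  ←
cnt [21+:2] = (word>>21) & 0x3 = 2
seq [23+:9] = (word>>23) & 0x1ff = 488
id signed 5b, MSB=0: value = 4

4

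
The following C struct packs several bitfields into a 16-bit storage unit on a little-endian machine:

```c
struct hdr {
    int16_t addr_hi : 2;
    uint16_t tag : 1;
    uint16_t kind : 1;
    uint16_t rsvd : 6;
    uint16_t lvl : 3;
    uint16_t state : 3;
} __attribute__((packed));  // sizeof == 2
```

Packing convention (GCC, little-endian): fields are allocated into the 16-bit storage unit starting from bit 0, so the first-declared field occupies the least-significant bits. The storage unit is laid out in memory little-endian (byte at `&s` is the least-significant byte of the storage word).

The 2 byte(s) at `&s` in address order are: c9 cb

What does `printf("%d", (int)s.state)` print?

[0]=0xc9 [1]=0xcb (little-endian) → word 0xcbc9
addr_hi:2 @ bit 0 → (0xcbc9>>0)&0x3 = 0x1
tag:1 @ bit 2 → (0xcbc9>>2)&0x1 = 0x0
kind:1 @ bit 3 → (0xcbc9>>3)&0x1 = 0x1
rsvd:6 @ bit 4 → (0xcbc9>>4)&0x3f = 0x3c
lvl:3 @ bit 10 → (0xcbc9>>10)&0x7 = 0x2
state:3 @ bit 13 → (0xcbc9>>13)&0x7 = 0x6  ←

6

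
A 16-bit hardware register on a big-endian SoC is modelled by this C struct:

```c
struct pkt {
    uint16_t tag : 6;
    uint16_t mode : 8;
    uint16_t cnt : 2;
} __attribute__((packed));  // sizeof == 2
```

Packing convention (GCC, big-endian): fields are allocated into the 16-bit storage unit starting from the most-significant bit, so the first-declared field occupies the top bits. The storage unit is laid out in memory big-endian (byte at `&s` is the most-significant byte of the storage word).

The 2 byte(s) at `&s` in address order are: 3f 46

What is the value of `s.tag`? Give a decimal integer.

15

[0]=0x3f [1]=0x46 (big-endian) → word 0x3f46
tag:6 @ bit 10 → (0x3f46>>10)&0x3f = 0xf  ←
mode:8 @ bit 2 → (0x3f46>>2)&0xff = 0xd1
cnt:2 @ bit 0 → (0x3f46>>0)&0x3 = 0x2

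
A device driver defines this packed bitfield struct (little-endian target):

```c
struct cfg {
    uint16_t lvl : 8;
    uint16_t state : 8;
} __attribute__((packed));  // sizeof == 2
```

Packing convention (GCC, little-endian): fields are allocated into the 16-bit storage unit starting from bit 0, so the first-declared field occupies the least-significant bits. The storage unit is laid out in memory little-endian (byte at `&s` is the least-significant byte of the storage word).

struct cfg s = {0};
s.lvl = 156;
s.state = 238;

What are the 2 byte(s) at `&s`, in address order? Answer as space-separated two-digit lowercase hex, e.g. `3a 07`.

9c ee

[0+:8] lvl=156 & 0xff = 0x9c; word=0x009c
[8+:8] state=238 & 0xff = 0xee; word=0xee9c
word = 0xee9c → little-endian bytes:
  [0]=0x9c  [1]=0xee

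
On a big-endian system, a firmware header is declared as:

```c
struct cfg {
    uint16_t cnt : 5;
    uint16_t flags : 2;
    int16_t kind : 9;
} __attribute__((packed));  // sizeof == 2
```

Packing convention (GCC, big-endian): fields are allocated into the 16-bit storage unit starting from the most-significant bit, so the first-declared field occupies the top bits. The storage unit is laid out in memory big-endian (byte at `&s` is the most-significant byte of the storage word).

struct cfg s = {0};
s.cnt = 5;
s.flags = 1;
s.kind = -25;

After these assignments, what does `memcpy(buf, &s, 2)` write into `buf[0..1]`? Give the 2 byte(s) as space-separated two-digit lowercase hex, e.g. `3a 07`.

2b e7

cnt (5b) val=5 bits=0x5 at bit 11: 0x2800
flags (2b) val=1 bits=0x1 at bit 9: 0x2a00
kind (9b) val=-25 bits=0x1e7 at bit 0: 0x2be7
word = 0x2be7 → big-endian bytes:
  [0]=0x2b  [1]=0xe7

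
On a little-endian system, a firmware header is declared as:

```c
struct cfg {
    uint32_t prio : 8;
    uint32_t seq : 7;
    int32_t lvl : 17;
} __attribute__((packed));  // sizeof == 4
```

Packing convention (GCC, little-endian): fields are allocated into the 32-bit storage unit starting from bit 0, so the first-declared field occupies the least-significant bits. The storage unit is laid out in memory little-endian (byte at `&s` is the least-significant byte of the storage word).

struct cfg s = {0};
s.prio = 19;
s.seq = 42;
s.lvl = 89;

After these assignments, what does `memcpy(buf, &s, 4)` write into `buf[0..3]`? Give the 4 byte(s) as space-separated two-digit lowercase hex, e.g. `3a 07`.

prio (8b) val=19 bits=0x13 at bit 0: 0x00000013
seq (7b) val=42 bits=0x2a at bit 8: 0x00002a13
lvl (17b) val=89 bits=0x59 at bit 15: 0x002caa13
word = 0x002caa13 → little-endian bytes:
  [0]=0x13  [1]=0xaa  [2]=0x2c  [3]=0x00

13 aa 2c 00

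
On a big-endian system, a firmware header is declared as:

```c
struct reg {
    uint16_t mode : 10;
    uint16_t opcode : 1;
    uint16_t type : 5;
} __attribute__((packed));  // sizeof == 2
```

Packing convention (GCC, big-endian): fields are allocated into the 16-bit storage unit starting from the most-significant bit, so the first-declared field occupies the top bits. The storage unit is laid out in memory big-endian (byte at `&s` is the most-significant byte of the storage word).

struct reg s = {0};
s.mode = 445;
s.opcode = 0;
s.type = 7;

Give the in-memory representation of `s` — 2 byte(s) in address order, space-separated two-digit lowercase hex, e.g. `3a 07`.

6f 47

[6+:10] mode=445 & 0x3ff = 0x1bd; word=0x6f40
[5+:1] opcode=0 & 0x1 = 0x0; word=0x6f40
[0+:5] type=7 & 0x1f = 0x7; word=0x6f47
word = 0x6f47 → big-endian bytes:
  [0]=0x6f  [1]=0x47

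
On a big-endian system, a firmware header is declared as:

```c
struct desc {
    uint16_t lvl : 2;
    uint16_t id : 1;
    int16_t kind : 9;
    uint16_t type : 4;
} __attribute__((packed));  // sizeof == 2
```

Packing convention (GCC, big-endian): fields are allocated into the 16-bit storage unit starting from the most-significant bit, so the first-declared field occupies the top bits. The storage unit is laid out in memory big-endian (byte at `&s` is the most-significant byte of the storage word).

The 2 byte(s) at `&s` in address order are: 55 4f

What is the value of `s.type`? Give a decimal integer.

15

[0]=0x55 [1]=0x4f (big-endian) → word 0x554f
lvl:2 @ bit 14 → (0x554f>>14)&0x3 = 0x1
id:1 @ bit 13 → (0x554f>>13)&0x1 = 0x0
kind:9 @ bit 4 → (0x554f>>4)&0x1ff = 0x154
type:4 @ bit 0 → (0x554f>>0)&0xf = 0xf  ←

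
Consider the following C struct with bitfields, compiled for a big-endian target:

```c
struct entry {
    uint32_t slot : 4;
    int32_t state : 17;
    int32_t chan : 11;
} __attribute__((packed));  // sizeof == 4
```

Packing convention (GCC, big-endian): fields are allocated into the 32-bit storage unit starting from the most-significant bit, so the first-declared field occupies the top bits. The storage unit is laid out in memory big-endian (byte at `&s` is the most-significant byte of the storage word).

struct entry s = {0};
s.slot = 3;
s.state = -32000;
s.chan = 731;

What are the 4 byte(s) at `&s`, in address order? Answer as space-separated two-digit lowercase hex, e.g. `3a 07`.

slot:4 = 3 → 0x3 << 28 → word 0x30000000
state:17 = -32000 → 0x18300 << 11 → word 0x3c180000
chan:11 = 731 → 0x2db << 0 → word 0x3c1802db
word = 0x3c1802db → big-endian bytes:
  [0]=0x3c  [1]=0x18  [2]=0x02  [3]=0xdb

3c 18 02 db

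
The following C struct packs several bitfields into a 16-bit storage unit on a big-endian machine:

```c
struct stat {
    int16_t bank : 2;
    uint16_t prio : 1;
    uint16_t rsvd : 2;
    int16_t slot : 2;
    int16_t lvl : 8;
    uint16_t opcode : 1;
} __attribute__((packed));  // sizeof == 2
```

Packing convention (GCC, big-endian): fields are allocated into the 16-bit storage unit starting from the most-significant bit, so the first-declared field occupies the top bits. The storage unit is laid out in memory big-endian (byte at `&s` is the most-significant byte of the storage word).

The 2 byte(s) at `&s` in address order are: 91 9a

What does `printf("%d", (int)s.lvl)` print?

[0]=0x91 [1]=0x9a (big-endian) → word 0x919a
bank [14+:2] = (word>>14) & 0x3 = 2
prio [13+:1] = (word>>13) & 0x1 = 0
rsvd [11+:2] = (word>>11) & 0x3 = 2
slot [9+:2] = (word>>9) & 0x3 = 0
lvl [1+:8] = (word>>1) & 0xff = 205  ←
opcode [0+:1] = (word>>0) & 0x1 = 0
lvl signed 8b, MSB=1: 205 - 256 = -51

-51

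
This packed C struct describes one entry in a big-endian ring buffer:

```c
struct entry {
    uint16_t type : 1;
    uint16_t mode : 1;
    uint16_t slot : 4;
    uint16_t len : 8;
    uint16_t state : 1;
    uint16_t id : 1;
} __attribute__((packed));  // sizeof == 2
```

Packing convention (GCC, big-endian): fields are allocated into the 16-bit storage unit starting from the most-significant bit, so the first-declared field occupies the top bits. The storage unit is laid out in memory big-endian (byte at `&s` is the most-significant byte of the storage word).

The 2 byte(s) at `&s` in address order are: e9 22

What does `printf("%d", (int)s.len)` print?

[0]=0xe9 [1]=0x22 (big-endian) → word 0xe922
type:1 @ bit 15 → (0xe922>>15)&0x1 = 0x1
mode:1 @ bit 14 → (0xe922>>14)&0x1 = 0x1
slot:4 @ bit 10 → (0xe922>>10)&0xf = 0xa
len:8 @ bit 2 → (0xe922>>2)&0xff = 0x48  ←
state:1 @ bit 1 → (0xe922>>1)&0x1 = 0x1
id:1 @ bit 0 → (0xe922>>0)&0x1 = 0x0

72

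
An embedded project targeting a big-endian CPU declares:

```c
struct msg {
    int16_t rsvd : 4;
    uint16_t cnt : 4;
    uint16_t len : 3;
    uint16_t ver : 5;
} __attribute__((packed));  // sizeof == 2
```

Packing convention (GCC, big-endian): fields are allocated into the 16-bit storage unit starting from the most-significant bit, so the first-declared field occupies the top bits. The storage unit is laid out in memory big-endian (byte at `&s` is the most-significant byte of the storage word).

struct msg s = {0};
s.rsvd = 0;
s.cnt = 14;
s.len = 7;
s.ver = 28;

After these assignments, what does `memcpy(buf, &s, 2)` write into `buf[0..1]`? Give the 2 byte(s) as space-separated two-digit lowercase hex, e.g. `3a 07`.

0e fc

rsvd (4b) val=0 bits=0x0 at bit 12: 0x0000
cnt (4b) val=14 bits=0xe at bit 8: 0x0e00
len (3b) val=7 bits=0x7 at bit 5: 0x0ee0
ver (5b) val=28 bits=0x1c at bit 0: 0x0efc
word = 0x0efc → big-endian bytes:
  [0]=0x0e  [1]=0xfc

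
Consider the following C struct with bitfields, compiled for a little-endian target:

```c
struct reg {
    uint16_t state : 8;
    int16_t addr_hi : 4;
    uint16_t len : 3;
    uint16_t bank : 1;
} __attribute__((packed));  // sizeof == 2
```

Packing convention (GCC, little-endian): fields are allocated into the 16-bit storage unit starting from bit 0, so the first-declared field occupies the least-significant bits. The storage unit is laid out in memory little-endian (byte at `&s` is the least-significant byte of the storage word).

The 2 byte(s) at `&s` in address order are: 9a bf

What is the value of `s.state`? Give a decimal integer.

154

[0]=0x9a [1]=0xbf (little-endian) → word 0xbf9a
state [0+:8] = (word>>0) & 0xff = 154  ←
addr_hi [8+:4] = (word>>8) & 0xf = 15
len [12+:3] = (word>>12) & 0x7 = 3
bank [15+:1] = (word>>15) & 0x1 = 1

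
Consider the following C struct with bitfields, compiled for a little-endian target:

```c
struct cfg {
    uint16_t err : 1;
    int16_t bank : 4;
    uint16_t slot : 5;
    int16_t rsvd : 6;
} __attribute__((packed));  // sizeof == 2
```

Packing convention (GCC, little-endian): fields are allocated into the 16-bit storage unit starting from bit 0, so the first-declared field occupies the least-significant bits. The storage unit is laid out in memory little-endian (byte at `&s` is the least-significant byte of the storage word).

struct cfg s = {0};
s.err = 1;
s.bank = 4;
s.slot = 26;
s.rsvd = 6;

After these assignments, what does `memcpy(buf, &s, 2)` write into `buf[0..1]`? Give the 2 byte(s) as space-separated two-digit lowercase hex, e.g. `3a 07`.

49 1b

err (1b) val=1 bits=0x1 at bit 0: 0x0001
bank (4b) val=4 bits=0x4 at bit 1: 0x0009
slot (5b) val=26 bits=0x1a at bit 5: 0x0349
rsvd (6b) val=6 bits=0x6 at bit 10: 0x1b49
word = 0x1b49 → little-endian bytes:
  [0]=0x49  [1]=0x1b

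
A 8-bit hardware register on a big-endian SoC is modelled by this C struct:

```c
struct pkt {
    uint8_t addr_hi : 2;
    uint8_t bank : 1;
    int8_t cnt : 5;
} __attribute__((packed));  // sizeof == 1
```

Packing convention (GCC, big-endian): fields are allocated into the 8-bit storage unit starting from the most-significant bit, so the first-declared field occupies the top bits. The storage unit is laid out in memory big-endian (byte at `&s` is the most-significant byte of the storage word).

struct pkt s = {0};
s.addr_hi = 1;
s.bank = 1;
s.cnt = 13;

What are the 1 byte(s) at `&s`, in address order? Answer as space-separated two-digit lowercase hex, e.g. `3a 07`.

6d

addr_hi:2 = 1 → 0x1 << 6 → word 0x40
bank:1 = 1 → 0x1 << 5 → word 0x60
cnt:5 = 13 → 0xd << 0 → word 0x6d
word = 0x6d → big-endian bytes:
  [0]=0x6d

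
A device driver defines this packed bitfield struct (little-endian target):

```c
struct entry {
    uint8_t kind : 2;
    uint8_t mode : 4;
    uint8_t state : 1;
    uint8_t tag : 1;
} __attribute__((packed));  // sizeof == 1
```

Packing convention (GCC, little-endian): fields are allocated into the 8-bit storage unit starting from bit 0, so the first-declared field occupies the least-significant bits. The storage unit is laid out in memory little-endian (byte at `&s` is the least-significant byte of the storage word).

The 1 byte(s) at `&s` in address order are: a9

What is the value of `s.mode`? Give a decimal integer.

[0]=0xa9 (little-endian) → word 0xa9
kind [0+:2] = (word>>0) & 0x3 = 1
mode [2+:4] = (word>>2) & 0xf = 10  ←
state [6+:1] = (word>>6) & 0x1 = 0
tag [7+:1] = (word>>7) & 0x1 = 1

10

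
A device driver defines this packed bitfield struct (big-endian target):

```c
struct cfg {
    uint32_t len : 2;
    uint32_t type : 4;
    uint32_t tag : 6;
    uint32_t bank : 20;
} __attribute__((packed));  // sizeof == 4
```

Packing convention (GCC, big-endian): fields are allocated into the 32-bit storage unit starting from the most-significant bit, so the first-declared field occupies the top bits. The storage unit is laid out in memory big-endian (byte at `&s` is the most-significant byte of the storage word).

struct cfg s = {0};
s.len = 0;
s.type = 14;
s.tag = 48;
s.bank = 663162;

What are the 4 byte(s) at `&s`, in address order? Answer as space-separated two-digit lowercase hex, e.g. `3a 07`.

3b 0a 1e 7a

[30+:2] len=0 & 0x3 = 0x0; word=0x00000000
[26+:4] type=14 & 0xf = 0xe; word=0x38000000
[20+:6] tag=48 & 0x3f = 0x30; word=0x3b000000
[0+:20] bank=663162 & 0xfffff = 0xa1e7a; word=0x3b0a1e7a
word = 0x3b0a1e7a → big-endian bytes:
  [0]=0x3b  [1]=0x0a  [2]=0x1e  [3]=0x7a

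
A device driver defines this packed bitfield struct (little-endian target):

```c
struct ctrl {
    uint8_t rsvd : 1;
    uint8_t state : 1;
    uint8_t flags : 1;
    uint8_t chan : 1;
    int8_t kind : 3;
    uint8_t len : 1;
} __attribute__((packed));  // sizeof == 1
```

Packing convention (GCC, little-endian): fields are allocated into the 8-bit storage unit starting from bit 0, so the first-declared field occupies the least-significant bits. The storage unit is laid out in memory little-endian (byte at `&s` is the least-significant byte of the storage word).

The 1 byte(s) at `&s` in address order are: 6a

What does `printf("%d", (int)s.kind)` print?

-2

[0]=0x6a (little-endian) → word 0x6a
rsvd:1 @ bit 0 → (0x6a>>0)&0x1 = 0x0
state:1 @ bit 1 → (0x6a>>1)&0x1 = 0x1
flags:1 @ bit 2 → (0x6a>>2)&0x1 = 0x0
chan:1 @ bit 3 → (0x6a>>3)&0x1 = 0x1
kind:3 @ bit 4 → (0x6a>>4)&0x7 = 0x6  ←
len:1 @ bit 7 → (0x6a>>7)&0x1 = 0x0
kind signed 3b, MSB=1: 6 - 8 = -2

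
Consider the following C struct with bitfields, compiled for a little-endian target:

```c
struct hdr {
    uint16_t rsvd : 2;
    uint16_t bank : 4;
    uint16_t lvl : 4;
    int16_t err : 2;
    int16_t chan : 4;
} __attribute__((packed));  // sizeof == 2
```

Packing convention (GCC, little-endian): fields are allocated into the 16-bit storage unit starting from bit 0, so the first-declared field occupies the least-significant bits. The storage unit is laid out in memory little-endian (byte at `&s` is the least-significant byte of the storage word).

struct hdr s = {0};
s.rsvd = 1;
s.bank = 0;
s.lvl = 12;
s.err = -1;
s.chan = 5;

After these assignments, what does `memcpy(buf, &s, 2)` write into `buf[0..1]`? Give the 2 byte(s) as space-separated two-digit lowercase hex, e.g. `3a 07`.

01 5f

rsvd (2b) val=1 bits=0x1 at bit 0: 0x0001
bank (4b) val=0 bits=0x0 at bit 2: 0x0001
lvl (4b) val=12 bits=0xc at bit 6: 0x0301
err (2b) val=-1 bits=0x3 at bit 10: 0x0f01
chan (4b) val=5 bits=0x5 at bit 12: 0x5f01
word = 0x5f01 → little-endian bytes:
  [0]=0x01  [1]=0x5f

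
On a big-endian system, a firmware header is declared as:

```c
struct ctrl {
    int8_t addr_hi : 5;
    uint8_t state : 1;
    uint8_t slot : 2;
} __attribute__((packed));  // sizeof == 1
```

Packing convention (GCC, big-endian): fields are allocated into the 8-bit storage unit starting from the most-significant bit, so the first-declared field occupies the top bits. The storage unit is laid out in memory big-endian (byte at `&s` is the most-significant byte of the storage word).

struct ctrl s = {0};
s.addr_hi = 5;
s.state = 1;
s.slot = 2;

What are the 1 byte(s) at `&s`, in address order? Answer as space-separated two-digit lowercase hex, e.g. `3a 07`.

2e

[3+:5] addr_hi=5 & 0x1f = 0x5; word=0x28
[2+:1] state=1 & 0x1 = 0x1; word=0x2c
[0+:2] slot=2 & 0x3 = 0x2; word=0x2e
word = 0x2e → big-endian bytes:
  [0]=0x2e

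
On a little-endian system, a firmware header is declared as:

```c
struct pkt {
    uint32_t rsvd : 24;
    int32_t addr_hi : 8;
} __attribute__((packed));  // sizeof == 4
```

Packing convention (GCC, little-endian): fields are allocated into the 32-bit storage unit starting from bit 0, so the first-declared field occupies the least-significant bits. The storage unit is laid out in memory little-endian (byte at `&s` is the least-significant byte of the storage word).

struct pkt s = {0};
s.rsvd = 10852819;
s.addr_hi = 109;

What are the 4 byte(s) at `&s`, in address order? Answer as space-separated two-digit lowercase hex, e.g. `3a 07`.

d3 99 a5 6d

rsvd (24b) val=10852819 bits=0xa599d3 at bit 0: 0x00a599d3
addr_hi (8b) val=109 bits=0x6d at bit 24: 0x6da599d3
word = 0x6da599d3 → little-endian bytes:
  [0]=0xd3  [1]=0x99  [2]=0xa5  [3]=0x6d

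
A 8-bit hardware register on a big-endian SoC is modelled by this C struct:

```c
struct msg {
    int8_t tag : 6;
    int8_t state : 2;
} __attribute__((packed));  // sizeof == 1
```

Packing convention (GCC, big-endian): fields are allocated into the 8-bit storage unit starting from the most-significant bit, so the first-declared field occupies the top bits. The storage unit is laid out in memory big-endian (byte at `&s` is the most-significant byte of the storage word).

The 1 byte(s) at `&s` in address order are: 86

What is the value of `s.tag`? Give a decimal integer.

-31

[0]=0x86 (big-endian) → word 0x86
tag [2+:6] = (word>>2) & 0x3f = 33  ←
state [0+:2] = (word>>0) & 0x3 = 2
tag signed 6b, MSB=1: 33 - 64 = -31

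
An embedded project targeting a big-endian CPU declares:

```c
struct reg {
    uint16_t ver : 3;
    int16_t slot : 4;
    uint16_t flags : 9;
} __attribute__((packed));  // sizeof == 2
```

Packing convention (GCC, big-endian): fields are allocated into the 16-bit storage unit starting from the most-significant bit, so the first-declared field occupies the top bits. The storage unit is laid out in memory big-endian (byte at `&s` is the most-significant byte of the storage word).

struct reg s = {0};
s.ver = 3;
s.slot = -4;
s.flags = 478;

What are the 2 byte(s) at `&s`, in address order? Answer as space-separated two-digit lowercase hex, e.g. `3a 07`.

[13+:3] ver=3 & 0x7 = 0x3; word=0x6000
[9+:4] slot=-4 & 0xf = 0xc; word=0x7800
[0+:9] flags=478 & 0x1ff = 0x1de; word=0x79de
word = 0x79de → big-endian bytes:
  [0]=0x79  [1]=0xde

79 de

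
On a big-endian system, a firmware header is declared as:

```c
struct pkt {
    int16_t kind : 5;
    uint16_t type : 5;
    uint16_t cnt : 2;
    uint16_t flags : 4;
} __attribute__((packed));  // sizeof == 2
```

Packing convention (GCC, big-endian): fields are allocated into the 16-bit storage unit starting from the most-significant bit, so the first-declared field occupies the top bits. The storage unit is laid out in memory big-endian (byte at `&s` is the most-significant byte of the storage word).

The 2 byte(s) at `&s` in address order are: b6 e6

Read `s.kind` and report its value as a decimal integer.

-10

[0]=0xb6 [1]=0xe6 (big-endian) → word 0xb6e6
kind:5 @ bit 11 → (0xb6e6>>11)&0x1f = 0x16  ←
type:5 @ bit 6 → (0xb6e6>>6)&0x1f = 0x1b
cnt:2 @ bit 4 → (0xb6e6>>4)&0x3 = 0x2
flags:4 @ bit 0 → (0xb6e6>>0)&0xf = 0x6
kind signed 5b, MSB=1: 22 - 32 = -10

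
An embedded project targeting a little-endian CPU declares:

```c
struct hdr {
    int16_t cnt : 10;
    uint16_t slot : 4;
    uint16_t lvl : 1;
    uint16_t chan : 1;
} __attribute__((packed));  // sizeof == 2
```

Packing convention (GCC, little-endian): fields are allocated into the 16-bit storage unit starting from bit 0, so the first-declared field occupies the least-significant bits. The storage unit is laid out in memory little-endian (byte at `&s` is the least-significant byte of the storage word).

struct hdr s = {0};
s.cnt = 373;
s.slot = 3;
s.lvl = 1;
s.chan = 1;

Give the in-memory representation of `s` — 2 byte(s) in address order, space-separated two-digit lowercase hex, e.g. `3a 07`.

75 cd

[0+:10] cnt=373 & 0x3ff = 0x175; word=0x0175
[10+:4] slot=3 & 0xf = 0x3; word=0x0d75
[14+:1] lvl=1 & 0x1 = 0x1; word=0x4d75
[15+:1] chan=1 & 0x1 = 0x1; word=0xcd75
word = 0xcd75 → little-endian bytes:
  [0]=0x75  [1]=0xcd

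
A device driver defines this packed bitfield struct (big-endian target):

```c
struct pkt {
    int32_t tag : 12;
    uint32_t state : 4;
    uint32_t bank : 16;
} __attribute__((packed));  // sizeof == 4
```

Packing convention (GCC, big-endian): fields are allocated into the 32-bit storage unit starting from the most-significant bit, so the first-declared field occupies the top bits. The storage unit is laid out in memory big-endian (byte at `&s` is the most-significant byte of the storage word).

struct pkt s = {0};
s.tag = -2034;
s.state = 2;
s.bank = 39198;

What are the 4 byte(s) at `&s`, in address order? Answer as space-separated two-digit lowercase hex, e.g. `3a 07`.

tag:12 = -2034 → 0x80e << 20 → word 0x80e00000
state:4 = 2 → 0x2 << 16 → word 0x80e20000
bank:16 = 39198 → 0x991e << 0 → word 0x80e2991e
word = 0x80e2991e → big-endian bytes:
  [0]=0x80  [1]=0xe2  [2]=0x99  [3]=0x1e

80 e2 99 1e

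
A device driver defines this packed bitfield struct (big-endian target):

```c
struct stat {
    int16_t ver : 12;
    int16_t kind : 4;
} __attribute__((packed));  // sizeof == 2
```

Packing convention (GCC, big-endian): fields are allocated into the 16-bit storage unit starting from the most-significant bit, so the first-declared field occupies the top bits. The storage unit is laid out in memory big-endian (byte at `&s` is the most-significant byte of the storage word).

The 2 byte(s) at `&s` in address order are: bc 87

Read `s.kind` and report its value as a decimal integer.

7

[0]=0xbc [1]=0x87 (big-endian) → word 0xbc87
ver:12 @ bit 4 → (0xbc87>>4)&0xfff = 0xbc8
kind:4 @ bit 0 → (0xbc87>>0)&0xf = 0x7  ←
kind signed 4b, MSB=0: value = 7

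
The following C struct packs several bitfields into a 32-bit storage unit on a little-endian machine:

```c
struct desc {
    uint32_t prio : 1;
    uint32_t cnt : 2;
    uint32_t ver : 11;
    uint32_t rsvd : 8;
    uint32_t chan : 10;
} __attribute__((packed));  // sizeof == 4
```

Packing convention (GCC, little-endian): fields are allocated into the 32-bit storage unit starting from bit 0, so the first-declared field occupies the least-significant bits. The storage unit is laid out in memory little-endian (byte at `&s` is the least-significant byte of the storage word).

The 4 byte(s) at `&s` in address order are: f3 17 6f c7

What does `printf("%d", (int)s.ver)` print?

766

[0]=0xf3 [1]=0x17 [2]=0x6f [3]=0xc7 (little-endian) → word 0xc76f17f3
prio:1 @ bit 0 → (0xc76f17f3>>0)&0x1 = 0x1
cnt:2 @ bit 1 → (0xc76f17f3>>1)&0x3 = 0x1
ver:11 @ bit 3 → (0xc76f17f3>>3)&0x7ff = 0x2fe  ←
rsvd:8 @ bit 14 → (0xc76f17f3>>14)&0xff = 0xbc
chan:10 @ bit 22 → (0xc76f17f3>>22)&0x3ff = 0x31d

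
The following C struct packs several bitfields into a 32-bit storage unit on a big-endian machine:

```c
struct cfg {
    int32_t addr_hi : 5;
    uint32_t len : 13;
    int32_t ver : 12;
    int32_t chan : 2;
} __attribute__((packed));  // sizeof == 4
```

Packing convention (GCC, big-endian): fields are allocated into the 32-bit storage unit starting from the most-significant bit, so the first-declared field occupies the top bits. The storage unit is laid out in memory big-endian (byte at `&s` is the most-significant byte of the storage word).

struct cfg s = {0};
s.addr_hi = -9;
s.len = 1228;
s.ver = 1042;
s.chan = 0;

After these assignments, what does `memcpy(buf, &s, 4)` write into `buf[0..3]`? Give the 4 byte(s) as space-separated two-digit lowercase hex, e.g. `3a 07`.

addr_hi (5b) val=-9 bits=0x17 at bit 27: 0xb8000000
len (13b) val=1228 bits=0x4cc at bit 14: 0xb9330000
ver (12b) val=1042 bits=0x412 at bit 2: 0xb9331048
chan (2b) val=0 bits=0x0 at bit 0: 0xb9331048
word = 0xb9331048 → big-endian bytes:
  [0]=0xb9  [1]=0x33  [2]=0x10  [3]=0x48

b9 33 10 48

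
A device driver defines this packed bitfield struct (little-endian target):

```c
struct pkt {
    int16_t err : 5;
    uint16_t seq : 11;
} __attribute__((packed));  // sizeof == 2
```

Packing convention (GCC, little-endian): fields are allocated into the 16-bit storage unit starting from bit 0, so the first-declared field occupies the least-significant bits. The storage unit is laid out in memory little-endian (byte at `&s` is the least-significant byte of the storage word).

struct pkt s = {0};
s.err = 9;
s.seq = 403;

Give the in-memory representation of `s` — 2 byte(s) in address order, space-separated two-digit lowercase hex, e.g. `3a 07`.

err:5 = 9 → 0x9 << 0 → word 0x0009
seq:11 = 403 → 0x193 << 5 → word 0x3269
word = 0x3269 → little-endian bytes:
  [0]=0x69  [1]=0x32

69 32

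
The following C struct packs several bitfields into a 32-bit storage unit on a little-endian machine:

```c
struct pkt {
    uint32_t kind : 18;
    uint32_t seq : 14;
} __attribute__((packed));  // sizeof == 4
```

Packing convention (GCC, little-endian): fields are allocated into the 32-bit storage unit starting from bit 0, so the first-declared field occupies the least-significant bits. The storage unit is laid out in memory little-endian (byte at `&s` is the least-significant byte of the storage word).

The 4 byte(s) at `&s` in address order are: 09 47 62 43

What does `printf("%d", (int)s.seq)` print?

4312

[0]=0x09 [1]=0x47 [2]=0x62 [3]=0x43 (little-endian) → word 0x43624709
kind [0+:18] = (word>>0) & 0x3ffff = 149257
seq [18+:14] = (word>>18) & 0x3fff = 4312  ←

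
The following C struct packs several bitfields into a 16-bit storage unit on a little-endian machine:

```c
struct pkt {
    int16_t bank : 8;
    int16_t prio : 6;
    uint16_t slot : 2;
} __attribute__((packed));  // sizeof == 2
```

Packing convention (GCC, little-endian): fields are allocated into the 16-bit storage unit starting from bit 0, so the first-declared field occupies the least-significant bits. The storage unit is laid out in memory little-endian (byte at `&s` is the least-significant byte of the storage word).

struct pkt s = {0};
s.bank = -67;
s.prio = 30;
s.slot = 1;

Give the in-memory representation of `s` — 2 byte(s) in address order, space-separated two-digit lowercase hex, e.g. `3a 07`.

bank (8b) val=-67 bits=0xbd at bit 0: 0x00bd
prio (6b) val=30 bits=0x1e at bit 8: 0x1ebd
slot (2b) val=1 bits=0x1 at bit 14: 0x5ebd
word = 0x5ebd → little-endian bytes:
  [0]=0xbd  [1]=0x5e

bd 5e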